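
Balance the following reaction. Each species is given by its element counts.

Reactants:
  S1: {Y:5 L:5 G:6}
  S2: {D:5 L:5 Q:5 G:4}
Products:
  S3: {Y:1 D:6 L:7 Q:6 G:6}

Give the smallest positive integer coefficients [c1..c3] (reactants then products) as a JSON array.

Y: 1·5+6·0 = 5 | 5·1 = 5
D: 1·0+6·5 = 30 | 5·6 = 30
L: 1·5+6·5 = 35 | 5·7 = 35
Q: 1·0+6·5 = 30 | 5·6 = 30
G: 1·6+6·4 = 30 | 5·6 = 30
gcd(1,6,5) = 1

Coefficients: [1, 6, 5]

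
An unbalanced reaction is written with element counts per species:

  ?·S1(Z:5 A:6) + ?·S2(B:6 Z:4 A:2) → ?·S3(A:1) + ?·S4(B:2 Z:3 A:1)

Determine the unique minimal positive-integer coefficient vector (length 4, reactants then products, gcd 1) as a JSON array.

Coefficients: [1, 1, 5, 3]

B: 1·0+1·6 = 6 | 5·0+3·2 = 6
Z: 1·5+1·4 = 9 | 5·0+3·3 = 9
A: 1·6+1·2 = 8 | 5·1+3·1 = 8
gcd(1,1,5,3) = 1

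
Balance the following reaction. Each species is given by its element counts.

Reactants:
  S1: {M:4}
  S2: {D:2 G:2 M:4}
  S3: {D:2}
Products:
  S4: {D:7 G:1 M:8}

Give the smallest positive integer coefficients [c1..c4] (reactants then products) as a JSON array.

Coefficients: [3, 1, 6, 2]

D: 3·0+1·2+6·2 = 14 | 2·7 = 14
G: 3·0+1·2+6·0 = 2 | 2·1 = 2
M: 3·4+1·4+6·0 = 16 | 2·8 = 16
gcd(3,1,6,2) = 1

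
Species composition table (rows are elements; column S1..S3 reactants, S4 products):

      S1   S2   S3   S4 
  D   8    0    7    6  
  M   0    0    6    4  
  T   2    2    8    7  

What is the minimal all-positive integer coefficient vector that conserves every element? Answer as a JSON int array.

Coefficients: [1, 4, 4, 6]

D: 1·8+4·0+4·7 = 36 | 6·6 = 36
M: 1·0+4·0+4·6 = 24 | 6·4 = 24
T: 1·2+4·2+4·8 = 42 | 6·7 = 42
gcd(1,4,4,6) = 1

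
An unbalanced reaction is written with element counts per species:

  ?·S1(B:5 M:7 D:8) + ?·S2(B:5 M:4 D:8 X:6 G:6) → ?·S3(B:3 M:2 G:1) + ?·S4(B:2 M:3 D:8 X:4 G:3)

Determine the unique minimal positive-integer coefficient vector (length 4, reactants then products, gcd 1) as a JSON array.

B: 1·5+2·5 = 15 | 3·3+3·2 = 15
M: 1·7+2·4 = 15 | 3·2+3·3 = 15
D: 1·8+2·8 = 24 | 3·0+3·8 = 24
X: 1·0+2·6 = 12 | 3·0+3·4 = 12
G: 1·0+2·6 = 12 | 3·1+3·3 = 12
gcd(1,2,3,3) = 1

Coefficients: [1, 2, 3, 3]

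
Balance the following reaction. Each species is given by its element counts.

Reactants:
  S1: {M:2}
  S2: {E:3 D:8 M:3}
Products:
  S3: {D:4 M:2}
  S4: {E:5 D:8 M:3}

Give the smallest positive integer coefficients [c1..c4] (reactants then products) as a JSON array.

E: 1·0+5·3 = 15 | 4·0+3·5 = 15
D: 1·0+5·8 = 40 | 4·4+3·8 = 40
M: 1·2+5·3 = 17 | 4·2+3·3 = 17
gcd(1,5,4,3) = 1

Coefficients: [1, 5, 4, 3]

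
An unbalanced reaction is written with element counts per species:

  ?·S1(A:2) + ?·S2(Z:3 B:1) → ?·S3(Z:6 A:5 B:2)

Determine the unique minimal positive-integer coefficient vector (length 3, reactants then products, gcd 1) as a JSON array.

Z: 5·0+4·3 = 12 | 2·6 = 12
A: 5·2+4·0 = 10 | 2·5 = 10
B: 5·0+4·1 = 4 | 2·2 = 4
gcd(5,4,2) = 1

Coefficients: [5, 4, 2]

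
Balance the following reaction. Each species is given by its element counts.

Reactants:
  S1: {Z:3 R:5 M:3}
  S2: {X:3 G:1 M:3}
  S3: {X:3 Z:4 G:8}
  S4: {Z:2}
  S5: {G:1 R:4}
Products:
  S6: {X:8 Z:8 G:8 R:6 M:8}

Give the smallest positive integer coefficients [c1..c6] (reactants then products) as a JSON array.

Coefficients: [2, 6, 2, 5, 2, 3]

X: 2·0+6·3+2·3+5·0+2·0 = 24 | 3·8 = 24
Z: 2·3+6·0+2·4+5·2+2·0 = 24 | 3·8 = 24
G: 2·0+6·1+2·8+5·0+2·1 = 24 | 3·8 = 24
R: 2·5+6·0+2·0+5·0+2·4 = 18 | 3·6 = 18
M: 2·3+6·3+2·0+5·0+2·0 = 24 | 3·8 = 24
gcd(2,6,2,5,2,3) = 1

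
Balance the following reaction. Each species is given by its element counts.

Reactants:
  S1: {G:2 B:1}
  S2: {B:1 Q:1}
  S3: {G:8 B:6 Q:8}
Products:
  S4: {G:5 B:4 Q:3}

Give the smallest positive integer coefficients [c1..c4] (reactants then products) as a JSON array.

Coefficients: [6, 4, 1, 4]

G: 6·2+4·0+1·8 = 20 | 4·5 = 20
B: 6·1+4·1+1·6 = 16 | 4·4 = 16
Q: 6·0+4·1+1·8 = 12 | 4·3 = 12
gcd(6,4,1,4) = 1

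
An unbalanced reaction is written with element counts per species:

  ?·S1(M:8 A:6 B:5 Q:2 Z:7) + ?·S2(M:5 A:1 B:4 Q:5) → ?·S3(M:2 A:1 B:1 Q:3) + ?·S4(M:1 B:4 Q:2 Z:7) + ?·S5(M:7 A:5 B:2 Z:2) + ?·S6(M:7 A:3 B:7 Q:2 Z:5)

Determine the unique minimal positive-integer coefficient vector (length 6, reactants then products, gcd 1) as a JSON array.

Coefficients: [3, 3, 5, 1, 2, 2]

M: 3·8+3·5 = 39 | 5·2+1·1+2·7+2·7 = 39
A: 3·6+3·1 = 21 | 5·1+1·0+2·5+2·3 = 21
B: 3·5+3·4 = 27 | 5·1+1·4+2·2+2·7 = 27
Q: 3·2+3·5 = 21 | 5·3+1·2+2·0+2·2 = 21
Z: 3·7+3·0 = 21 | 5·0+1·7+2·2+2·5 = 21
gcd(3,3,5,1,2,2) = 1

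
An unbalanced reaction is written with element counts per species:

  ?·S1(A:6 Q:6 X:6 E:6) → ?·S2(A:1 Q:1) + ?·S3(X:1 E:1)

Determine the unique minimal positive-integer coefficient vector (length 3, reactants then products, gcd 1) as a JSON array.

Coefficients: [1, 6, 6]

A: 1·6 = 6 | 6·1+6·0 = 6
Q: 1·6 = 6 | 6·1+6·0 = 6
X: 1·6 = 6 | 6·0+6·1 = 6
E: 1·6 = 6 | 6·0+6·1 = 6
gcd(1,6,6) = 1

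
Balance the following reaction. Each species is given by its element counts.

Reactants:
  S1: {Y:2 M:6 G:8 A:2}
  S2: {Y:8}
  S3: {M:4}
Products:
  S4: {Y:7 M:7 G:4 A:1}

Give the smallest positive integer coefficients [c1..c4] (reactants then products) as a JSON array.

Y: 2·2+3·8+4·0 = 28 | 4·7 = 28
M: 2·6+3·0+4·4 = 28 | 4·7 = 28
G: 2·8+3·0+4·0 = 16 | 4·4 = 16
A: 2·2+3·0+4·0 = 4 | 4·1 = 4
gcd(2,3,4,4) = 1

Coefficients: [2, 3, 4, 4]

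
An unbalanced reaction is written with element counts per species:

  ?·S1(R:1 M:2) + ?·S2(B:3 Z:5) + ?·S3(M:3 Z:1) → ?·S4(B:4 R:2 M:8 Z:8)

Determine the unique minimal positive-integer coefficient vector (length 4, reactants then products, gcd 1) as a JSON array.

B: 6·0+4·3+4·0 = 12 | 3·4 = 12
R: 6·1+4·0+4·0 = 6 | 3·2 = 6
M: 6·2+4·0+4·3 = 24 | 3·8 = 24
Z: 6·0+4·5+4·1 = 24 | 3·8 = 24
gcd(6,4,4,3) = 1

Coefficients: [6, 4, 4, 3]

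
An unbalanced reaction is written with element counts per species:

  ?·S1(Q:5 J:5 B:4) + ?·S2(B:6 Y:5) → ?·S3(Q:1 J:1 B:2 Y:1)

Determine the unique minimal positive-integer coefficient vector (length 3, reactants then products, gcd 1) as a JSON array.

Q: 1·5+1·0 = 5 | 5·1 = 5
J: 1·5+1·0 = 5 | 5·1 = 5
B: 1·4+1·6 = 10 | 5·2 = 10
Y: 1·0+1·5 = 5 | 5·1 = 5
gcd(1,1,5) = 1

Coefficients: [1, 1, 5]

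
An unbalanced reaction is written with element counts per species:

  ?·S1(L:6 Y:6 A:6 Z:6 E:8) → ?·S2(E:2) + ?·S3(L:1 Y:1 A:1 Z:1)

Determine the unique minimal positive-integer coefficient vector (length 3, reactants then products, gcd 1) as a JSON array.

L: 1·6 = 6 | 4·0+6·1 = 6
Y: 1·6 = 6 | 4·0+6·1 = 6
A: 1·6 = 6 | 4·0+6·1 = 6
Z: 1·6 = 6 | 4·0+6·1 = 6
E: 1·8 = 8 | 4·2+6·0 = 8
gcd(1,4,6) = 1

Coefficients: [1, 4, 6]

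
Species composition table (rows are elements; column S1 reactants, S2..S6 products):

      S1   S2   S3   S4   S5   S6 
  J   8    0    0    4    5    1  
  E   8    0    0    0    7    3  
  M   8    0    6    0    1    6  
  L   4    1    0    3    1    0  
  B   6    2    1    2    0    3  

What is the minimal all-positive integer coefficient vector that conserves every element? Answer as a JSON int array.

Coefficients: [5, 4, 2, 4, 4, 4]

J: 5·8 = 40 | 4·0+2·0+4·4+4·5+4·1 = 40
E: 5·8 = 40 | 4·0+2·0+4·0+4·7+4·3 = 40
M: 5·8 = 40 | 4·0+2·6+4·0+4·1+4·6 = 40
L: 5·4 = 20 | 4·1+2·0+4·3+4·1+4·0 = 20
B: 5·6 = 30 | 4·2+2·1+4·2+4·0+4·3 = 30
gcd(5,4,2,4,4,4) = 1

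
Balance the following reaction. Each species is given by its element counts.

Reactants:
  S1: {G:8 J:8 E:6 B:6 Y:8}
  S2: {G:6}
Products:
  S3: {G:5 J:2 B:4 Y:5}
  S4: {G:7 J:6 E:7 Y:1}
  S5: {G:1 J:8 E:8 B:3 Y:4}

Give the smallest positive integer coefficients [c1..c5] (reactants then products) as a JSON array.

Coefficients: [5, 1, 6, 2, 2]

G: 5·8+1·6 = 46 | 6·5+2·7+2·1 = 46
J: 5·8+1·0 = 40 | 6·2+2·6+2·8 = 40
E: 5·6+1·0 = 30 | 6·0+2·7+2·8 = 30
B: 5·6+1·0 = 30 | 6·4+2·0+2·3 = 30
Y: 5·8+1·0 = 40 | 6·5+2·1+2·4 = 40
gcd(5,1,6,2,2) = 1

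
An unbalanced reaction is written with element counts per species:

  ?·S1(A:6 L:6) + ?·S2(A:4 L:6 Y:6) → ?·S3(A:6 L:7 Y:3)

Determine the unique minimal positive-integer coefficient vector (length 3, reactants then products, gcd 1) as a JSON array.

Coefficients: [4, 3, 6]

A: 4·6+3·4 = 36 | 6·6 = 36
L: 4·6+3·6 = 42 | 6·7 = 42
Y: 4·0+3·6 = 18 | 6·3 = 18
gcd(4,3,6) = 1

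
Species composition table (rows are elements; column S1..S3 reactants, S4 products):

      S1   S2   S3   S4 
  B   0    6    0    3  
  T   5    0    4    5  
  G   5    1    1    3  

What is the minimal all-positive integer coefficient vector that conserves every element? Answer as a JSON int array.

B: 2·0+3·6+5·0 = 18 | 6·3 = 18
T: 2·5+3·0+5·4 = 30 | 6·5 = 30
G: 2·5+3·1+5·1 = 18 | 6·3 = 18
gcd(2,3,5,6) = 1

Coefficients: [2, 3, 5, 6]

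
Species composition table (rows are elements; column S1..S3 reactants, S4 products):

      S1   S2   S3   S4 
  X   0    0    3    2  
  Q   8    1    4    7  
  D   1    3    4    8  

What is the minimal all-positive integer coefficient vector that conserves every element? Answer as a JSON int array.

Coefficients: [1, 5, 2, 3]

X: 1·0+5·0+2·3 = 6 | 3·2 = 6
Q: 1·8+5·1+2·4 = 21 | 3·7 = 21
D: 1·1+5·3+2·4 = 24 | 3·8 = 24
gcd(1,5,2,3) = 1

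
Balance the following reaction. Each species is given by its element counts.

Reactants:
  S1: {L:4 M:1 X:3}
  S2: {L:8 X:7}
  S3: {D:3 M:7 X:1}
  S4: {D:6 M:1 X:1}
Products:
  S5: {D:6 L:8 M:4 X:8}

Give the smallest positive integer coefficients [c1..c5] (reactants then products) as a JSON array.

D: 2·0+4·0+2·3+4·6 = 30 | 5·6 = 30
L: 2·4+4·8+2·0+4·0 = 40 | 5·8 = 40
M: 2·1+4·0+2·7+4·1 = 20 | 5·4 = 20
X: 2·3+4·7+2·1+4·1 = 40 | 5·8 = 40
gcd(2,4,2,4,5) = 1

Coefficients: [2, 4, 2, 4, 5]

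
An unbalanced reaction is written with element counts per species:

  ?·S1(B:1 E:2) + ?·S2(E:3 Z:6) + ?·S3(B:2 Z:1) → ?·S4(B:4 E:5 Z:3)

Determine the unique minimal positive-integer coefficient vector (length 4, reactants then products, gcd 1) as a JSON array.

Coefficients: [6, 1, 3, 3]

B: 6·1+1·0+3·2 = 12 | 3·4 = 12
E: 6·2+1·3+3·0 = 15 | 3·5 = 15
Z: 6·0+1·6+3·1 = 9 | 3·3 = 9
gcd(6,1,3,3) = 1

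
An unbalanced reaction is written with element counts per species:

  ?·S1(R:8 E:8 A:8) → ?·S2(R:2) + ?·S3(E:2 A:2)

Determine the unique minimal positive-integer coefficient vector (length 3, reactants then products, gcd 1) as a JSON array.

Coefficients: [1, 4, 4]

R: 1·8 = 8 | 4·2+4·0 = 8
E: 1·8 = 8 | 4·0+4·2 = 8
A: 1·8 = 8 | 4·0+4·2 = 8
gcd(1,4,4) = 1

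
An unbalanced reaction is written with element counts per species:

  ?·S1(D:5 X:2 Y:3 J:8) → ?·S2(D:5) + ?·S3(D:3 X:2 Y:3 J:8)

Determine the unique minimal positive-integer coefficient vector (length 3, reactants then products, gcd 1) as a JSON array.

Coefficients: [5, 2, 5]

D: 5·5 = 25 | 2·5+5·3 = 25
X: 5·2 = 10 | 2·0+5·2 = 10
Y: 5·3 = 15 | 2·0+5·3 = 15
J: 5·8 = 40 | 2·0+5·8 = 40
gcd(5,2,5) = 1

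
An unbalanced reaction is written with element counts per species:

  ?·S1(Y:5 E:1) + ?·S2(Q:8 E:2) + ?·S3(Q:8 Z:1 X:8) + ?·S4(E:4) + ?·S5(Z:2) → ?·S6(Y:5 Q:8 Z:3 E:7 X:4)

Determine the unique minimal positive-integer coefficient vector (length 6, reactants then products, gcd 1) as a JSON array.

Y: 4·5+2·0+2·0+5·0+5·0 = 20 | 4·5 = 20
Q: 4·0+2·8+2·8+5·0+5·0 = 32 | 4·8 = 32
Z: 4·0+2·0+2·1+5·0+5·2 = 12 | 4·3 = 12
E: 4·1+2·2+2·0+5·4+5·0 = 28 | 4·7 = 28
X: 4·0+2·0+2·8+5·0+5·0 = 16 | 4·4 = 16
gcd(4,2,2,5,5,4) = 1

Coefficients: [4, 2, 2, 5, 5, 4]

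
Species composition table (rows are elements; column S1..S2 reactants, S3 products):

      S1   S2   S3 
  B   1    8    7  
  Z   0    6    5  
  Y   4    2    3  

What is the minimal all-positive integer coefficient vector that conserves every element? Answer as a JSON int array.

B: 2·1+5·8 = 42 | 6·7 = 42
Z: 2·0+5·6 = 30 | 6·5 = 30
Y: 2·4+5·2 = 18 | 6·3 = 18
gcd(2,5,6) = 1

Coefficients: [2, 5, 6]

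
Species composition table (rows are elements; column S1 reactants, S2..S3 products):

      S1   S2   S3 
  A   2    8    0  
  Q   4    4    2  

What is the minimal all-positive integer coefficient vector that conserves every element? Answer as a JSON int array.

A: 4·2 = 8 | 1·8+6·0 = 8
Q: 4·4 = 16 | 1·4+6·2 = 16
gcd(4,1,6) = 1

Coefficients: [4, 1, 6]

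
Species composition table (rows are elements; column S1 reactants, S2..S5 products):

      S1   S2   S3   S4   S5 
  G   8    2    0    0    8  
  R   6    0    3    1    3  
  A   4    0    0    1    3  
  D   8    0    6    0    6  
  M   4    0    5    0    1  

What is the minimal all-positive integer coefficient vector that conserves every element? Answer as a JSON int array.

Coefficients: [3, 4, 2, 6, 2]

G: 3·8 = 24 | 4·2+2·0+6·0+2·8 = 24
R: 3·6 = 18 | 4·0+2·3+6·1+2·3 = 18
A: 3·4 = 12 | 4·0+2·0+6·1+2·3 = 12
D: 3·8 = 24 | 4·0+2·6+6·0+2·6 = 24
M: 3·4 = 12 | 4·0+2·5+6·0+2·1 = 12
gcd(3,4,2,6,2) = 1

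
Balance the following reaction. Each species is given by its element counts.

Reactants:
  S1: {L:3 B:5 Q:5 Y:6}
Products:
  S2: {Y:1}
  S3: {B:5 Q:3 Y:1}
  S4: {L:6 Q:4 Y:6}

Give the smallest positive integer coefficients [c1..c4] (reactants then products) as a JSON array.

L: 2·3 = 6 | 4·0+2·0+1·6 = 6
B: 2·5 = 10 | 4·0+2·5+1·0 = 10
Q: 2·5 = 10 | 4·0+2·3+1·4 = 10
Y: 2·6 = 12 | 4·1+2·1+1·6 = 12
gcd(2,4,2,1) = 1

Coefficients: [2, 4, 2, 1]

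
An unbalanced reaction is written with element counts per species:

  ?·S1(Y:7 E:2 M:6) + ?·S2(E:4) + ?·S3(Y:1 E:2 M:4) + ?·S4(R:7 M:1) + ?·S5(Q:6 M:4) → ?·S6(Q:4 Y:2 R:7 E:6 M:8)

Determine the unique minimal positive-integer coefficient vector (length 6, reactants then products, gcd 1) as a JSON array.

Q: 1·0+6·0+5·0+6·0+4·6 = 24 | 6·4 = 24
Y: 1·7+6·0+5·1+6·0+4·0 = 12 | 6·2 = 12
R: 1·0+6·0+5·0+6·7+4·0 = 42 | 6·7 = 42
E: 1·2+6·4+5·2+6·0+4·0 = 36 | 6·6 = 36
M: 1·6+6·0+5·4+6·1+4·4 = 48 | 6·8 = 48
gcd(1,6,5,6,4,6) = 1

Coefficients: [1, 6, 5, 6, 4, 6]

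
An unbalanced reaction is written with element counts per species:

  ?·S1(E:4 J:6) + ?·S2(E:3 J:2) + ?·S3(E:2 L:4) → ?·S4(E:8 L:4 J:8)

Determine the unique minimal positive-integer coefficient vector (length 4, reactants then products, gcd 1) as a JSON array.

E: 6·4+2·3+5·2 = 40 | 5·8 = 40
L: 6·0+2·0+5·4 = 20 | 5·4 = 20
J: 6·6+2·2+5·0 = 40 | 5·8 = 40
gcd(6,2,5,5) = 1

Coefficients: [6, 2, 5, 5]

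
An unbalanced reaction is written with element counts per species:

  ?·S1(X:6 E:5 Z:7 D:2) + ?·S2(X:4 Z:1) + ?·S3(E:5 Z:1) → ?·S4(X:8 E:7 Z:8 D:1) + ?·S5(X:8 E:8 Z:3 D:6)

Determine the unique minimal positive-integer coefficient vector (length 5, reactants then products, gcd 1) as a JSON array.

Coefficients: [6, 5, 4, 6, 1]

X: 6·6+5·4+4·0 = 56 | 6·8+1·8 = 56
E: 6·5+5·0+4·5 = 50 | 6·7+1·8 = 50
Z: 6·7+5·1+4·1 = 51 | 6·8+1·3 = 51
D: 6·2+5·0+4·0 = 12 | 6·1+1·6 = 12
gcd(6,5,4,6,1) = 1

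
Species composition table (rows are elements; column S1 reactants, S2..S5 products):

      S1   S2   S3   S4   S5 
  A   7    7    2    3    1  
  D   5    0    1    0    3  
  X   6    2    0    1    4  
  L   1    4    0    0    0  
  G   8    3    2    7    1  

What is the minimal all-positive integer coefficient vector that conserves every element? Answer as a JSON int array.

A: 4·7 = 28 | 1·7+5·2+2·3+5·1 = 28
D: 4·5 = 20 | 1·0+5·1+2·0+5·3 = 20
X: 4·6 = 24 | 1·2+5·0+2·1+5·4 = 24
L: 4·1 = 4 | 1·4+5·0+2·0+5·0 = 4
G: 4·8 = 32 | 1·3+5·2+2·7+5·1 = 32
gcd(4,1,5,2,5) = 1

Coefficients: [4, 1, 5, 2, 5]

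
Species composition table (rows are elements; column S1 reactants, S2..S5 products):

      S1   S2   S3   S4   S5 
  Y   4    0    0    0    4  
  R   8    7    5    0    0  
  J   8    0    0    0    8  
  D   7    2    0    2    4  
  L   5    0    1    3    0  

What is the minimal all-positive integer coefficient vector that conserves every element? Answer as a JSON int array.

Coefficients: [4, 1, 5, 5, 4]

Y: 4·4 = 16 | 1·0+5·0+5·0+4·4 = 16
R: 4·8 = 32 | 1·7+5·5+5·0+4·0 = 32
J: 4·8 = 32 | 1·0+5·0+5·0+4·8 = 32
D: 4·7 = 28 | 1·2+5·0+5·2+4·4 = 28
L: 4·5 = 20 | 1·0+5·1+5·3+4·0 = 20
gcd(4,1,5,5,4) = 1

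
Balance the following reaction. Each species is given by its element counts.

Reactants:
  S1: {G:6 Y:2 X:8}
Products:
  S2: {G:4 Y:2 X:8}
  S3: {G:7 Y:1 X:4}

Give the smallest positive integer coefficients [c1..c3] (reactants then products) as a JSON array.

Coefficients: [5, 4, 2]

G: 5·6 = 30 | 4·4+2·7 = 30
Y: 5·2 = 10 | 4·2+2·1 = 10
X: 5·8 = 40 | 4·8+2·4 = 40
gcd(5,4,2) = 1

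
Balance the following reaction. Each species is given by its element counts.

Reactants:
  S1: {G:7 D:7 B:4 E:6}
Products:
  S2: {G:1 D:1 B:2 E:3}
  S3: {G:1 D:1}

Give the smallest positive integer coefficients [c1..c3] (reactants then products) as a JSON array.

Coefficients: [1, 2, 5]

G: 1·7 = 7 | 2·1+5·1 = 7
D: 1·7 = 7 | 2·1+5·1 = 7
B: 1·4 = 4 | 2·2+5·0 = 4
E: 1·6 = 6 | 2·3+5·0 = 6
gcd(1,2,5) = 1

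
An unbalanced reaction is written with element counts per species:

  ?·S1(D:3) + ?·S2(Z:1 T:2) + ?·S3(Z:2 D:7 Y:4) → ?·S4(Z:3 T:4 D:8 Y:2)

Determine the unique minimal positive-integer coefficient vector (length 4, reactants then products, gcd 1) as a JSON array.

Z: 3·0+4·1+1·2 = 6 | 2·3 = 6
T: 3·0+4·2+1·0 = 8 | 2·4 = 8
D: 3·3+4·0+1·7 = 16 | 2·8 = 16
Y: 3·0+4·0+1·4 = 4 | 2·2 = 4
gcd(3,4,1,2) = 1

Coefficients: [3, 4, 1, 2]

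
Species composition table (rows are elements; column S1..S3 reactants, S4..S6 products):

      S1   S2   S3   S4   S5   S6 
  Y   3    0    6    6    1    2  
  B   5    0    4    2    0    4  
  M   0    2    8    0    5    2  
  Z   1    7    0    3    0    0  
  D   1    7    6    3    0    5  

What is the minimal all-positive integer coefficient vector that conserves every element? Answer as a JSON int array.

Y: 2·3+1·0+5·6 = 36 | 3·6+6·1+6·2 = 36
B: 2·5+1·0+5·4 = 30 | 3·2+6·0+6·4 = 30
M: 2·0+1·2+5·8 = 42 | 3·0+6·5+6·2 = 42
Z: 2·1+1·7+5·0 = 9 | 3·3+6·0+6·0 = 9
D: 2·1+1·7+5·6 = 39 | 3·3+6·0+6·5 = 39
gcd(2,1,5,3,6,6) = 1

Coefficients: [2, 1, 5, 3, 6, 6]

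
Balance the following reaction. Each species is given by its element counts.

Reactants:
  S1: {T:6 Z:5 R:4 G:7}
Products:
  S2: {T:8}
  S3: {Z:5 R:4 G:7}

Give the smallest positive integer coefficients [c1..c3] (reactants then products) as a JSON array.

Coefficients: [4, 3, 4]

T: 4·6 = 24 | 3·8+4·0 = 24
Z: 4·5 = 20 | 3·0+4·5 = 20
R: 4·4 = 16 | 3·0+4·4 = 16
G: 4·7 = 28 | 3·0+4·7 = 28
gcd(4,3,4) = 1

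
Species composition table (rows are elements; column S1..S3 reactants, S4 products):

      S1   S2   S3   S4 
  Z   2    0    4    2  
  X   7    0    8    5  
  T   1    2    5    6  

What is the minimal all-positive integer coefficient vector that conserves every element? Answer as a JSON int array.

Coefficients: [1, 6, 1, 3]

Z: 1·2+6·0+1·4 = 6 | 3·2 = 6
X: 1·7+6·0+1·8 = 15 | 3·5 = 15
T: 1·1+6·2+1·5 = 18 | 3·6 = 18
gcd(1,6,1,3) = 1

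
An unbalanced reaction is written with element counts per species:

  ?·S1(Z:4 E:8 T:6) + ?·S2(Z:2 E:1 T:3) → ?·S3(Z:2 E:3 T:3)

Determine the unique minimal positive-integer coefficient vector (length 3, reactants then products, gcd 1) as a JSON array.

Z: 1·4+1·2 = 6 | 3·2 = 6
E: 1·8+1·1 = 9 | 3·3 = 9
T: 1·6+1·3 = 9 | 3·3 = 9
gcd(1,1,3) = 1

Coefficients: [1, 1, 3]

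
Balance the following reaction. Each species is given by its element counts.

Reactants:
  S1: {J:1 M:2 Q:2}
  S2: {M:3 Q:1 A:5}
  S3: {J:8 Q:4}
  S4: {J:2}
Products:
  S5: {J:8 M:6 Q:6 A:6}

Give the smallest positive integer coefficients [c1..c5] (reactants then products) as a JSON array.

J: 6·1+6·0+3·8+5·2 = 40 | 5·8 = 40
M: 6·2+6·3+3·0+5·0 = 30 | 5·6 = 30
Q: 6·2+6·1+3·4+5·0 = 30 | 5·6 = 30
A: 6·0+6·5+3·0+5·0 = 30 | 5·6 = 30
gcd(6,6,3,5,5) = 1

Coefficients: [6, 6, 3, 5, 5]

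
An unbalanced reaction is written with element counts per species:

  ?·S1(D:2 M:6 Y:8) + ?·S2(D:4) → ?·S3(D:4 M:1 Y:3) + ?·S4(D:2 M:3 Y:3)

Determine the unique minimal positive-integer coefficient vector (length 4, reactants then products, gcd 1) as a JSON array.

Coefficients: [3, 4, 3, 5]

D: 3·2+4·4 = 22 | 3·4+5·2 = 22
M: 3·6+4·0 = 18 | 3·1+5·3 = 18
Y: 3·8+4·0 = 24 | 3·3+5·3 = 24
gcd(3,4,3,5) = 1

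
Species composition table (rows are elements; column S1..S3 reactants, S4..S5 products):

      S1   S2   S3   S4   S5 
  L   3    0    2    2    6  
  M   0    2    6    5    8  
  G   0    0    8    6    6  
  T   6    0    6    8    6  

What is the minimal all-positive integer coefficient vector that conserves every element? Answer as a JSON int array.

L: 4·3+5·0+6·2 = 24 | 6·2+2·6 = 24
M: 4·0+5·2+6·6 = 46 | 6·5+2·8 = 46
G: 4·0+5·0+6·8 = 48 | 6·6+2·6 = 48
T: 4·6+5·0+6·6 = 60 | 6·8+2·6 = 60
gcd(4,5,6,6,2) = 1

Coefficients: [4, 5, 6, 6, 2]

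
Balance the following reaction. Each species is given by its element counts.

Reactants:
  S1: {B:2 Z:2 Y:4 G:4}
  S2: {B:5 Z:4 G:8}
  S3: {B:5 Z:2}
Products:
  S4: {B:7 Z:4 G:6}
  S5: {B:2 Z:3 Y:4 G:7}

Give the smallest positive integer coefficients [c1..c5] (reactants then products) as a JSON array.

B: 6·2+6·5+1·5 = 47 | 5·7+6·2 = 47
Z: 6·2+6·4+1·2 = 38 | 5·4+6·3 = 38
Y: 6·4+6·0+1·0 = 24 | 5·0+6·4 = 24
G: 6·4+6·8+1·0 = 72 | 5·6+6·7 = 72
gcd(6,6,1,5,6) = 1

Coefficients: [6, 6, 1, 5, 6]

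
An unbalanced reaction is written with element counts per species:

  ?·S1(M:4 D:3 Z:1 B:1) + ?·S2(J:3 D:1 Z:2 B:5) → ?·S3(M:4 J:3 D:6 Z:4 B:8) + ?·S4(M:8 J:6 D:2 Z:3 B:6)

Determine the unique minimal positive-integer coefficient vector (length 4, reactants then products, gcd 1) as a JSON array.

Coefficients: [5, 5, 3, 1]

M: 5·4+5·0 = 20 | 3·4+1·8 = 20
J: 5·0+5·3 = 15 | 3·3+1·6 = 15
D: 5·3+5·1 = 20 | 3·6+1·2 = 20
Z: 5·1+5·2 = 15 | 3·4+1·3 = 15
B: 5·1+5·5 = 30 | 3·8+1·6 = 30
gcd(5,5,3,1) = 1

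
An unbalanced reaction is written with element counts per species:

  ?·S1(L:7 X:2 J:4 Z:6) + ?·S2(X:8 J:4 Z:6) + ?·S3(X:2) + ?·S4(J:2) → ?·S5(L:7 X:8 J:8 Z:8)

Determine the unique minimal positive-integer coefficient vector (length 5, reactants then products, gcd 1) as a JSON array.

Coefficients: [3, 1, 5, 4, 3]

L: 3·7+1·0+5·0+4·0 = 21 | 3·7 = 21
X: 3·2+1·8+5·2+4·0 = 24 | 3·8 = 24
J: 3·4+1·4+5·0+4·2 = 24 | 3·8 = 24
Z: 3·6+1·6+5·0+4·0 = 24 | 3·8 = 24
gcd(3,1,5,4,3) = 1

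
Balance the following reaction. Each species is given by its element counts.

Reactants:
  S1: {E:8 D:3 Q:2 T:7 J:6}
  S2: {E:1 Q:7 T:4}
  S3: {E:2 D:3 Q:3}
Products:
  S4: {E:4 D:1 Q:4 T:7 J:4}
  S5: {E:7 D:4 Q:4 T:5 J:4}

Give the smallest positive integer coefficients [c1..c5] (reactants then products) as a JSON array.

E: 4·8+1·1+3·2 = 39 | 1·4+5·7 = 39
D: 4·3+1·0+3·3 = 21 | 1·1+5·4 = 21
Q: 4·2+1·7+3·3 = 24 | 1·4+5·4 = 24
T: 4·7+1·4+3·0 = 32 | 1·7+5·5 = 32
J: 4·6+1·0+3·0 = 24 | 1·4+5·4 = 24
gcd(4,1,3,1,5) = 1

Coefficients: [4, 1, 3, 1, 5]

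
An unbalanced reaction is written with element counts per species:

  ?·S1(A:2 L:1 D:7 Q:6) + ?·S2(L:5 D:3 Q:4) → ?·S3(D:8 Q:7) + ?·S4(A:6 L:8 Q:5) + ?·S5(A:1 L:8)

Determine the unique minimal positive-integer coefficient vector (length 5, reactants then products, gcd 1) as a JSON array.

A: 4·2+4·0 = 8 | 5·0+1·6+2·1 = 8
L: 4·1+4·5 = 24 | 5·0+1·8+2·8 = 24
D: 4·7+4·3 = 40 | 5·8+1·0+2·0 = 40
Q: 4·6+4·4 = 40 | 5·7+1·5+2·0 = 40
gcd(4,4,5,1,2) = 1

Coefficients: [4, 4, 5, 1, 2]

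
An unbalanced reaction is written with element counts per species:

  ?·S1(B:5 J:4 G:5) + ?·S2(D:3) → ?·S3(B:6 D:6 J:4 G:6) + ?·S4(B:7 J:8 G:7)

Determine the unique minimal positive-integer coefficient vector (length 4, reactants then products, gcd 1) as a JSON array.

B: 5·5+6·0 = 25 | 3·6+1·7 = 25
D: 5·0+6·3 = 18 | 3·6+1·0 = 18
J: 5·4+6·0 = 20 | 3·4+1·8 = 20
G: 5·5+6·0 = 25 | 3·6+1·7 = 25
gcd(5,6,3,1) = 1

Coefficients: [5, 6, 3, 1]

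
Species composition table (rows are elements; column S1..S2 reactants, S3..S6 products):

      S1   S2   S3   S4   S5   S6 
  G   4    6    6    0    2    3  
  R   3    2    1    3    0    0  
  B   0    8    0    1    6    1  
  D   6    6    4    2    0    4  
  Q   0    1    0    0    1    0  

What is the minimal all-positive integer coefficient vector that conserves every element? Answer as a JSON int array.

Coefficients: [1, 5, 1, 4, 5, 6]

G: 1·4+5·6 = 34 | 1·6+4·0+5·2+6·3 = 34
R: 1·3+5·2 = 13 | 1·1+4·3+5·0+6·0 = 13
B: 1·0+5·8 = 40 | 1·0+4·1+5·6+6·1 = 40
D: 1·6+5·6 = 36 | 1·4+4·2+5·0+6·4 = 36
Q: 1·0+5·1 = 5 | 1·0+4·0+5·1+6·0 = 5
gcd(1,5,1,4,5,6) = 1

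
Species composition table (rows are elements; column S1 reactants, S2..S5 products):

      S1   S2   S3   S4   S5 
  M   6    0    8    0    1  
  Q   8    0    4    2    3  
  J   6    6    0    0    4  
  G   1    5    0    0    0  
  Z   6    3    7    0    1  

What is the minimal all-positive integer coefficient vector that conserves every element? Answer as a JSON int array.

M: 5·6 = 30 | 1·0+3·8+5·0+6·1 = 30
Q: 5·8 = 40 | 1·0+3·4+5·2+6·3 = 40
J: 5·6 = 30 | 1·6+3·0+5·0+6·4 = 30
G: 5·1 = 5 | 1·5+3·0+5·0+6·0 = 5
Z: 5·6 = 30 | 1·3+3·7+5·0+6·1 = 30
gcd(5,1,3,5,6) = 1

Coefficients: [5, 1, 3, 5, 6]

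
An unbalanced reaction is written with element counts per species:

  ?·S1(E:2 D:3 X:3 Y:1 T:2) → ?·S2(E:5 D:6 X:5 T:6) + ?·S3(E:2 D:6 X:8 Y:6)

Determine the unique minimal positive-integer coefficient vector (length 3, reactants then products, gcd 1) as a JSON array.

Coefficients: [6, 2, 1]

E: 6·2 = 12 | 2·5+1·2 = 12
D: 6·3 = 18 | 2·6+1·6 = 18
X: 6·3 = 18 | 2·5+1·8 = 18
Y: 6·1 = 6 | 2·0+1·6 = 6
T: 6·2 = 12 | 2·6+1·0 = 12
gcd(6,2,1) = 1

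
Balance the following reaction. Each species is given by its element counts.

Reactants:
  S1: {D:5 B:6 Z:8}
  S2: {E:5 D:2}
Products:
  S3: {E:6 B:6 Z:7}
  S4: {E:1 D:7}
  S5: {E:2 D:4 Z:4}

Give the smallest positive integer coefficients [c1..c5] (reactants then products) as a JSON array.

E: 4·0+6·5 = 30 | 4·6+4·1+1·2 = 30
D: 4·5+6·2 = 32 | 4·0+4·7+1·4 = 32
B: 4·6+6·0 = 24 | 4·6+4·0+1·0 = 24
Z: 4·8+6·0 = 32 | 4·7+4·0+1·4 = 32
gcd(4,6,4,4,1) = 1

Coefficients: [4, 6, 4, 4, 1]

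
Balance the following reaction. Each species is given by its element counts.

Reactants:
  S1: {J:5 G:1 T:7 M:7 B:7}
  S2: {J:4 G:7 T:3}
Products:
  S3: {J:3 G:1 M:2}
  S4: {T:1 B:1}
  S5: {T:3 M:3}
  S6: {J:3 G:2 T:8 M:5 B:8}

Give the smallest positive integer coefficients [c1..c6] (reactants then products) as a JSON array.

Coefficients: [4, 1, 5, 4, 1, 3]

J: 4·5+1·4 = 24 | 5·3+4·0+1·0+3·3 = 24
G: 4·1+1·7 = 11 | 5·1+4·0+1·0+3·2 = 11
T: 4·7+1·3 = 31 | 5·0+4·1+1·3+3·8 = 31
M: 4·7+1·0 = 28 | 5·2+4·0+1·3+3·5 = 28
B: 4·7+1·0 = 28 | 5·0+4·1+1·0+3·8 = 28
gcd(4,1,5,4,1,3) = 1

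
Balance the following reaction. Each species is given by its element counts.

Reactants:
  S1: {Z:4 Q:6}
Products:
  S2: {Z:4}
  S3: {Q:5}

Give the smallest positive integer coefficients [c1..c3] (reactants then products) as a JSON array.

Coefficients: [5, 5, 6]

Z: 5·4 = 20 | 5·4+6·0 = 20
Q: 5·6 = 30 | 5·0+6·5 = 30
gcd(5,5,6) = 1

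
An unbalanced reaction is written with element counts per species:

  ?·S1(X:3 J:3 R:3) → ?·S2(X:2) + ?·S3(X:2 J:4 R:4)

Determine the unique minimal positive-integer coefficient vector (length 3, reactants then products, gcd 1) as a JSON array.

X: 4·3 = 12 | 3·2+3·2 = 12
J: 4·3 = 12 | 3·0+3·4 = 12
R: 4·3 = 12 | 3·0+3·4 = 12
gcd(4,3,3) = 1

Coefficients: [4, 3, 3]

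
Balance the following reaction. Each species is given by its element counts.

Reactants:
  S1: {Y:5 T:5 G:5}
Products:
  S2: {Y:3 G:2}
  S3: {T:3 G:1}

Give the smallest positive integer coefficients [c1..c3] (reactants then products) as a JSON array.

Coefficients: [3, 5, 5]

Y: 3·5 = 15 | 5·3+5·0 = 15
T: 3·5 = 15 | 5·0+5·3 = 15
G: 3·5 = 15 | 5·2+5·1 = 15
gcd(3,5,5) = 1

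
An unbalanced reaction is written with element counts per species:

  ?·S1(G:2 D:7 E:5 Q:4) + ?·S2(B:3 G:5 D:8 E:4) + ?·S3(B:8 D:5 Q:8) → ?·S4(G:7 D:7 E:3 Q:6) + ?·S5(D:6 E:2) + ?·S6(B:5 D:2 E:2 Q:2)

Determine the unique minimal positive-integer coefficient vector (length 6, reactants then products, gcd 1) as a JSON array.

Coefficients: [3, 3, 2, 3, 4, 5]

B: 3·0+3·3+2·8 = 25 | 3·0+4·0+5·5 = 25
G: 3·2+3·5+2·0 = 21 | 3·7+4·0+5·0 = 21
D: 3·7+3·8+2·5 = 55 | 3·7+4·6+5·2 = 55
E: 3·5+3·4+2·0 = 27 | 3·3+4·2+5·2 = 27
Q: 3·4+3·0+2·8 = 28 | 3·6+4·0+5·2 = 28
gcd(3,3,2,3,4,5) = 1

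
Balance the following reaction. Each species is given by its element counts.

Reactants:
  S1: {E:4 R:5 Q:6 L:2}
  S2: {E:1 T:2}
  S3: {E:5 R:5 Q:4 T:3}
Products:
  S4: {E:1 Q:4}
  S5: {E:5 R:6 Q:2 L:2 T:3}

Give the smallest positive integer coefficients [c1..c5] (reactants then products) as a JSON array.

E: 5·4+6·1+1·5 = 31 | 6·1+5·5 = 31
R: 5·5+6·0+1·5 = 30 | 6·0+5·6 = 30
Q: 5·6+6·0+1·4 = 34 | 6·4+5·2 = 34
L: 5·2+6·0+1·0 = 10 | 6·0+5·2 = 10
T: 5·0+6·2+1·3 = 15 | 6·0+5·3 = 15
gcd(5,6,1,6,5) = 1

Coefficients: [5, 6, 1, 6, 5]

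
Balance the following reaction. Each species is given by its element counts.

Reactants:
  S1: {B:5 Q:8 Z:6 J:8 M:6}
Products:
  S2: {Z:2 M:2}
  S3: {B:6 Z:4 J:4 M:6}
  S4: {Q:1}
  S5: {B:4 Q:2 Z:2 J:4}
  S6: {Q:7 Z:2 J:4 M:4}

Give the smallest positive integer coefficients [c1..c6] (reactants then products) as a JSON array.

Coefficients: [6, 5, 1, 1, 6, 5]

B: 6·5 = 30 | 5·0+1·6+1·0+6·4+5·0 = 30
Q: 6·8 = 48 | 5·0+1·0+1·1+6·2+5·7 = 48
Z: 6·6 = 36 | 5·2+1·4+1·0+6·2+5·2 = 36
J: 6·8 = 48 | 5·0+1·4+1·0+6·4+5·4 = 48
M: 6·6 = 36 | 5·2+1·6+1·0+6·0+5·4 = 36
gcd(6,5,1,1,6,5) = 1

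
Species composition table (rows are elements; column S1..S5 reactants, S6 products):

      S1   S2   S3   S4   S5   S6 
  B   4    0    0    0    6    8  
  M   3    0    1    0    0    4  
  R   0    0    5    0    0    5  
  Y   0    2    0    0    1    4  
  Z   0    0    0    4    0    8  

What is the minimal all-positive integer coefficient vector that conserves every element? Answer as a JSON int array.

Coefficients: [3, 5, 3, 6, 2, 3]

B: 3·4+5·0+3·0+6·0+2·6 = 24 | 3·8 = 24
M: 3·3+5·0+3·1+6·0+2·0 = 12 | 3·4 = 12
R: 3·0+5·0+3·5+6·0+2·0 = 15 | 3·5 = 15
Y: 3·0+5·2+3·0+6·0+2·1 = 12 | 3·4 = 12
Z: 3·0+5·0+3·0+6·4+2·0 = 24 | 3·8 = 24
gcd(3,5,3,6,2,3) = 1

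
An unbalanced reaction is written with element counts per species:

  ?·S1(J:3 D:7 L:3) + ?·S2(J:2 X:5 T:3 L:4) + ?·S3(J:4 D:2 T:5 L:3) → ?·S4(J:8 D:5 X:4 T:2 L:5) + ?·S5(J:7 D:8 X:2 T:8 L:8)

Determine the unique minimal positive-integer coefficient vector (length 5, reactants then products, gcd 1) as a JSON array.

J: 3·3+2·2+4·4 = 29 | 1·8+3·7 = 29
D: 3·7+2·0+4·2 = 29 | 1·5+3·8 = 29
X: 3·0+2·5+4·0 = 10 | 1·4+3·2 = 10
T: 3·0+2·3+4·5 = 26 | 1·2+3·8 = 26
L: 3·3+2·4+4·3 = 29 | 1·5+3·8 = 29
gcd(3,2,4,1,3) = 1

Coefficients: [3, 2, 4, 1, 3]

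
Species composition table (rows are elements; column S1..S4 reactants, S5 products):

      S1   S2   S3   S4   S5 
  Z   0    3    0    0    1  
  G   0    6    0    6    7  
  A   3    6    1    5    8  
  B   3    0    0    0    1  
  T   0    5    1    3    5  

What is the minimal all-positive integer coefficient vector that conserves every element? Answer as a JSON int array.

Z: 2·0+2·3+5·0+5·0 = 6 | 6·1 = 6
G: 2·0+2·6+5·0+5·6 = 42 | 6·7 = 42
A: 2·3+2·6+5·1+5·5 = 48 | 6·8 = 48
B: 2·3+2·0+5·0+5·0 = 6 | 6·1 = 6
T: 2·0+2·5+5·1+5·3 = 30 | 6·5 = 30
gcd(2,2,5,5,6) = 1

Coefficients: [2, 2, 5, 5, 6]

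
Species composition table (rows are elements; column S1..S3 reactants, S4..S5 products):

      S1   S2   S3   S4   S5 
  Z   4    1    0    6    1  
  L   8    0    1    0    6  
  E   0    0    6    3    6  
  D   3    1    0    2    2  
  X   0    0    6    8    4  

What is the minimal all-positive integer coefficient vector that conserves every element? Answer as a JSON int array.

Coefficients: [3, 5, 6, 2, 5]

Z: 3·4+5·1+6·0 = 17 | 2·6+5·1 = 17
L: 3·8+5·0+6·1 = 30 | 2·0+5·6 = 30
E: 3·0+5·0+6·6 = 36 | 2·3+5·6 = 36
D: 3·3+5·1+6·0 = 14 | 2·2+5·2 = 14
X: 3·0+5·0+6·6 = 36 | 2·8+5·4 = 36
gcd(3,5,6,2,5) = 1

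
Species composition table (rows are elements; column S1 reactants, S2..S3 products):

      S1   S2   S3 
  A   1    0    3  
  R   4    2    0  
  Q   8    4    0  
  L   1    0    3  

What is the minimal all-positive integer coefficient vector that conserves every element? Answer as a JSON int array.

Coefficients: [3, 6, 1]

A: 3·1 = 3 | 6·0+1·3 = 3
R: 3·4 = 12 | 6·2+1·0 = 12
Q: 3·8 = 24 | 6·4+1·0 = 24
L: 3·1 = 3 | 6·0+1·3 = 3
gcd(3,6,1) = 1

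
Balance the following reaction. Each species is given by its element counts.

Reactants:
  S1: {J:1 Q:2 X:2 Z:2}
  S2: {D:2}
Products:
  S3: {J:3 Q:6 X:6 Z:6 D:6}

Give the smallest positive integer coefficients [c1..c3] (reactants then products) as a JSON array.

J: 3·1+3·0 = 3 | 1·3 = 3
Q: 3·2+3·0 = 6 | 1·6 = 6
X: 3·2+3·0 = 6 | 1·6 = 6
Z: 3·2+3·0 = 6 | 1·6 = 6
D: 3·0+3·2 = 6 | 1·6 = 6
gcd(3,3,1) = 1

Coefficients: [3, 3, 1]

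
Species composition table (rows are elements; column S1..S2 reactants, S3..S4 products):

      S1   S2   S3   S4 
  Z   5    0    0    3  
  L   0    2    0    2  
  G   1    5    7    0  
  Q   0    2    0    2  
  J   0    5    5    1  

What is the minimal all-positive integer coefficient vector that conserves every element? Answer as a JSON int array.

Coefficients: [3, 5, 4, 5]

Z: 3·5+5·0 = 15 | 4·0+5·3 = 15
L: 3·0+5·2 = 10 | 4·0+5·2 = 10
G: 3·1+5·5 = 28 | 4·7+5·0 = 28
Q: 3·0+5·2 = 10 | 4·0+5·2 = 10
J: 3·0+5·5 = 25 | 4·5+5·1 = 25
gcd(3,5,4,5) = 1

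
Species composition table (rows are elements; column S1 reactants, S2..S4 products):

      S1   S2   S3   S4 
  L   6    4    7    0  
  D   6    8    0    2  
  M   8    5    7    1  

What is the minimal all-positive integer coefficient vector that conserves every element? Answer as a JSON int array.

Coefficients: [3, 1, 2, 5]

L: 3·6 = 18 | 1·4+2·7+5·0 = 18
D: 3·6 = 18 | 1·8+2·0+5·2 = 18
M: 3·8 = 24 | 1·5+2·7+5·1 = 24
gcd(3,1,2,5) = 1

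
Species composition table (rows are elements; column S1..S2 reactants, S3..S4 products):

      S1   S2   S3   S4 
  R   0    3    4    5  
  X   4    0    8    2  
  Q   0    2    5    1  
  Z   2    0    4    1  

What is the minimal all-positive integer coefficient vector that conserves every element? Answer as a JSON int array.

Coefficients: [5, 6, 2, 2]

R: 5·0+6·3 = 18 | 2·4+2·5 = 18
X: 5·4+6·0 = 20 | 2·8+2·2 = 20
Q: 5·0+6·2 = 12 | 2·5+2·1 = 12
Z: 5·2+6·0 = 10 | 2·4+2·1 = 10
gcd(5,6,2,2) = 1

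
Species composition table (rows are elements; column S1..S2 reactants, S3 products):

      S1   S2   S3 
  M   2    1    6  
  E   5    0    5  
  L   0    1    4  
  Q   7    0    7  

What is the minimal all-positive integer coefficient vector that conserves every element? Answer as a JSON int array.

Coefficients: [1, 4, 1]

M: 1·2+4·1 = 6 | 1·6 = 6
E: 1·5+4·0 = 5 | 1·5 = 5
L: 1·0+4·1 = 4 | 1·4 = 4
Q: 1·7+4·0 = 7 | 1·7 = 7
gcd(1,4,1) = 1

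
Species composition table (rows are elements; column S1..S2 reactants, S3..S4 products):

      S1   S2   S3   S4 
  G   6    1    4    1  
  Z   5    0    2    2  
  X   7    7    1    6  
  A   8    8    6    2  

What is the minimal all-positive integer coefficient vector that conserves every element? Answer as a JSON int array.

G: 4·6+1·1 = 25 | 5·4+5·1 = 25
Z: 4·5+1·0 = 20 | 5·2+5·2 = 20
X: 4·7+1·7 = 35 | 5·1+5·6 = 35
A: 4·8+1·8 = 40 | 5·6+5·2 = 40
gcd(4,1,5,5) = 1

Coefficients: [4, 1, 5, 5]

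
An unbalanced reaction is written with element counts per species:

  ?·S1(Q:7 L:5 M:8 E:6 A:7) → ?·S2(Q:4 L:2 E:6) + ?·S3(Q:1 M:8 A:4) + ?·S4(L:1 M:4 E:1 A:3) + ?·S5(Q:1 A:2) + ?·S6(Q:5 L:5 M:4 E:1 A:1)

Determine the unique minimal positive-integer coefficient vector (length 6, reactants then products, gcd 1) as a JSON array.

Coefficients: [4, 3, 1, 4, 5, 2]

Q: 4·7 = 28 | 3·4+1·1+4·0+5·1+2·5 = 28
L: 4·5 = 20 | 3·2+1·0+4·1+5·0+2·5 = 20
M: 4·8 = 32 | 3·0+1·8+4·4+5·0+2·4 = 32
E: 4·6 = 24 | 3·6+1·0+4·1+5·0+2·1 = 24
A: 4·7 = 28 | 3·0+1·4+4·3+5·2+2·1 = 28
gcd(4,3,1,4,5,2) = 1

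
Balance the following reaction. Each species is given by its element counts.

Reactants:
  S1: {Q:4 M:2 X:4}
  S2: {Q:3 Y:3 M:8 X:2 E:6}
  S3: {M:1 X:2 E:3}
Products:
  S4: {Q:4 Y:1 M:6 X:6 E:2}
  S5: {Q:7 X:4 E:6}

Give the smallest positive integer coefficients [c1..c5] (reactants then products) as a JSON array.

Coefficients: [4, 1, 2, 3, 1]

Q: 4·4+1·3+2·0 = 19 | 3·4+1·7 = 19
Y: 4·0+1·3+2·0 = 3 | 3·1+1·0 = 3
M: 4·2+1·8+2·1 = 18 | 3·6+1·0 = 18
X: 4·4+1·2+2·2 = 22 | 3·6+1·4 = 22
E: 4·0+1·6+2·3 = 12 | 3·2+1·6 = 12
gcd(4,1,2,3,1) = 1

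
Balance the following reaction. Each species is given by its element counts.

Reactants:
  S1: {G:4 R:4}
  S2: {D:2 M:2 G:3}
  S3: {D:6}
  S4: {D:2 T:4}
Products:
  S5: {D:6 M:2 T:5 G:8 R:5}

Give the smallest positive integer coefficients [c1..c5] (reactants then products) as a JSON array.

Coefficients: [5, 4, 1, 5, 4]

D: 5·0+4·2+1·6+5·2 = 24 | 4·6 = 24
M: 5·0+4·2+1·0+5·0 = 8 | 4·2 = 8
T: 5·0+4·0+1·0+5·4 = 20 | 4·5 = 20
G: 5·4+4·3+1·0+5·0 = 32 | 4·8 = 32
R: 5·4+4·0+1·0+5·0 = 20 | 4·5 = 20
gcd(5,4,1,5,4) = 1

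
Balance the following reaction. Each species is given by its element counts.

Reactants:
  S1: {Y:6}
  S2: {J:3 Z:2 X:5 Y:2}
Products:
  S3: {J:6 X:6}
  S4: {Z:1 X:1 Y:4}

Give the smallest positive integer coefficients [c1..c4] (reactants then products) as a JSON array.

Coefficients: [2, 2, 1, 4]

J: 2·0+2·3 = 6 | 1·6+4·0 = 6
Z: 2·0+2·2 = 4 | 1·0+4·1 = 4
X: 2·0+2·5 = 10 | 1·6+4·1 = 10
Y: 2·6+2·2 = 16 | 1·0+4·4 = 16
gcd(2,2,1,4) = 1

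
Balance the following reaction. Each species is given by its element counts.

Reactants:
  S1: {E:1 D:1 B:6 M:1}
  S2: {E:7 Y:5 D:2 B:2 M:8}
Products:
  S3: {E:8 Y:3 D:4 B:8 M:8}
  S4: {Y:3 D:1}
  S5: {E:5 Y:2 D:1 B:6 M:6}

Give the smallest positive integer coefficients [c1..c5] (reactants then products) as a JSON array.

Coefficients: [6, 5, 2, 3, 5]

E: 6·1+5·7 = 41 | 2·8+3·0+5·5 = 41
Y: 6·0+5·5 = 25 | 2·3+3·3+5·2 = 25
D: 6·1+5·2 = 16 | 2·4+3·1+5·1 = 16
B: 6·6+5·2 = 46 | 2·8+3·0+5·6 = 46
M: 6·1+5·8 = 46 | 2·8+3·0+5·6 = 46
gcd(6,5,2,3,5) = 1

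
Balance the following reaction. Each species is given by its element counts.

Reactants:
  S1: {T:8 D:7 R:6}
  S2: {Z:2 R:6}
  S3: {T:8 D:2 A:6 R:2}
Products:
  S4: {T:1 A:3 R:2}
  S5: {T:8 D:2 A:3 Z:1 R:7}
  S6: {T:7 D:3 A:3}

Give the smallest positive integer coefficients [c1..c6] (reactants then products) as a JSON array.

T: 1·8+1·0+6·8 = 56 | 5·1+2·8+5·7 = 56
D: 1·7+1·0+6·2 = 19 | 5·0+2·2+5·3 = 19
A: 1·0+1·0+6·6 = 36 | 5·3+2·3+5·3 = 36
Z: 1·0+1·2+6·0 = 2 | 5·0+2·1+5·0 = 2
R: 1·6+1·6+6·2 = 24 | 5·2+2·7+5·0 = 24
gcd(1,1,6,5,2,5) = 1

Coefficients: [1, 1, 6, 5, 2, 5]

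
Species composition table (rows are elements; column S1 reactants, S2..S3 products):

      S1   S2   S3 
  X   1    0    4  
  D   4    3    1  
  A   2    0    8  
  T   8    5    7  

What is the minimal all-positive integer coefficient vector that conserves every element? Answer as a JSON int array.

Coefficients: [4, 5, 1]

X: 4·1 = 4 | 5·0+1·4 = 4
D: 4·4 = 16 | 5·3+1·1 = 16
A: 4·2 = 8 | 5·0+1·8 = 8
T: 4·8 = 32 | 5·5+1·7 = 32
gcd(4,5,1) = 1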